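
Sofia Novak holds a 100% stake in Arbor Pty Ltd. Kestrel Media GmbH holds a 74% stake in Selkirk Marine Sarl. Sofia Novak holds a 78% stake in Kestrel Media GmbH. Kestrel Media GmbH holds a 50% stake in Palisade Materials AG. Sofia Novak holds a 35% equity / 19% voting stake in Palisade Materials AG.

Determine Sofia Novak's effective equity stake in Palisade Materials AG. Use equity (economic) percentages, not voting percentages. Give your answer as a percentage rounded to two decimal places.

74.00%

Sofia reaches Palisade along 2 paths.
Via Kestrel: 78% × 50% = 39%.
Direct stake: 35% = 35%.
Total: 39% + 35% = 74%.
Rounded: 74.00%.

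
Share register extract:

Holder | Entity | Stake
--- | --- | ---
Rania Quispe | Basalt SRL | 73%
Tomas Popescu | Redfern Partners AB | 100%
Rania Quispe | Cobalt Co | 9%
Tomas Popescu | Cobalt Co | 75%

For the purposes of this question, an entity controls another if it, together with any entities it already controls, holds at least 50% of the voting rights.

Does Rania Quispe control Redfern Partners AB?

No

Rania holds 73% of Basalt, so Rania controls Basalt.
Neither Rania nor any entity Rania controls holds any voting interest in Redfern.
So Rania does not control Redfern.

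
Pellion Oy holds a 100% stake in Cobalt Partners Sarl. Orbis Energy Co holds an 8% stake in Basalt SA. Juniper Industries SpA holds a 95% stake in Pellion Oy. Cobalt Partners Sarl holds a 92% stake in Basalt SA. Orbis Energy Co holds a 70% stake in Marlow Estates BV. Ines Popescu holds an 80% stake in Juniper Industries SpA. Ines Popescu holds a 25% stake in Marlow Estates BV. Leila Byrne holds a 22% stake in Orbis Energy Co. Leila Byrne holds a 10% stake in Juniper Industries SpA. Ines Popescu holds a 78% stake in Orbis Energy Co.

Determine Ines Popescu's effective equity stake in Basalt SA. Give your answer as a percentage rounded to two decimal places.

Ines reaches Basalt along 2 paths.
Via Orbis: 78% × 8% = 6.24%.
Via Juniper → Pellion → Cobalt: 80% × 95% × 100% × 92% = 69.92%.
Total: 6.24% + 69.92% = 76.16%.

76.16%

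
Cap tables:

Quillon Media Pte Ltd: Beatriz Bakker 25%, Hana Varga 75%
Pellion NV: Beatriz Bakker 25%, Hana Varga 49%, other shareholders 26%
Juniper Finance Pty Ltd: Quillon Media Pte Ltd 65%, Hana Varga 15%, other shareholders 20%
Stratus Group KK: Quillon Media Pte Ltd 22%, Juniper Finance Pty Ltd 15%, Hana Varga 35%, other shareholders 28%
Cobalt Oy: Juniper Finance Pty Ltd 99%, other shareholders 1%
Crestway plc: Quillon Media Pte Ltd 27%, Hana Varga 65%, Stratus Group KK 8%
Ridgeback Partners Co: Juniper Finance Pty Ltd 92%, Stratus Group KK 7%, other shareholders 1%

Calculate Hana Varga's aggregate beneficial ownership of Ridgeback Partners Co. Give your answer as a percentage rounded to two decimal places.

62.92%

Hana reaches Ridgeback along 6 paths.
Via Quillon → Juniper: 75% × 65% × 92% = 44.85%.
Via Juniper: 15% × 92% = 13.8%.
Via Quillon → Stratus: 75% × 22% × 7% = 1.155%.
Via Quillon → Juniper → Stratus: 75% × 65% × 15% × 7% = 0.511875%.
Via Juniper → Stratus: 15% × 15% × 7% = 0.1575%.
Via Stratus: 35% × 7% = 2.45%.
Total: 44.85% + 13.8% + 1.155% + 0.511875% + 0.1575% + 2.45% = 62.924375%.
Rounded: 62.92%.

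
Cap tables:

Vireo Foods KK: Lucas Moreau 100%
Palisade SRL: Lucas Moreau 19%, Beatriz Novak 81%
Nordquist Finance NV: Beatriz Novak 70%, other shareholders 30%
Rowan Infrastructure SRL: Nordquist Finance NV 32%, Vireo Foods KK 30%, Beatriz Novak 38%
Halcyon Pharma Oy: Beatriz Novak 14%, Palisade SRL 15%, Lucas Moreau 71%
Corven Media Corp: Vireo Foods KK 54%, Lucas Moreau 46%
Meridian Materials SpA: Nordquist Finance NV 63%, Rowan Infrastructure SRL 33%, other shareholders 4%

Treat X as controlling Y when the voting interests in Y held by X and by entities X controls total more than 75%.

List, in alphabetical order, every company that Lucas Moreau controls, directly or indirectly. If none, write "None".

Corven Media Corp, Vireo Foods KK

Lucas holds 100% of Vireo, so Lucas controls Vireo.
Vireo and Lucas together hold 54% + 46% = 100% of Corven, so Lucas controls Corven.
No other company's threshold is met.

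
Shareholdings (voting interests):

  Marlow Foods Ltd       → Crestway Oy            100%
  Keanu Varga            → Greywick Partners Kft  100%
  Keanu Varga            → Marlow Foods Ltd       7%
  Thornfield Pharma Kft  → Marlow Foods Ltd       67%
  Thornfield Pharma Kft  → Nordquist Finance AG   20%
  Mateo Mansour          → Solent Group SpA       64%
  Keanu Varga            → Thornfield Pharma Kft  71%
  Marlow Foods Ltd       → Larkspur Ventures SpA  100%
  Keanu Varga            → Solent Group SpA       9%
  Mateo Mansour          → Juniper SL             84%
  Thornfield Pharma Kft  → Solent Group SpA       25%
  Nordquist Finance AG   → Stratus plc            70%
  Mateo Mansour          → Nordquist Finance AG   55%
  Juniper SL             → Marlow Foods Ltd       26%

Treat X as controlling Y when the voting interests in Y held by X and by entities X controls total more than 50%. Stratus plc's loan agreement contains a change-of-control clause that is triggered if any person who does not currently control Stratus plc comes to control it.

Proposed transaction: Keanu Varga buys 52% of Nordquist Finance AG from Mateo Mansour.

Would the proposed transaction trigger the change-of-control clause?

Yes

The purchase adds only to Keanu's holdings (Mateo's stake shrinks), so Keanu is the only person who could newly come to control Stratus.
Keanu holds 71% of Thornfield, so Keanu controls Thornfield.
Thornfield and Keanu together hold 67% + 7% = 74% of Marlow, so Keanu controls Marlow.
Marlow holds 100% of Larkspur, so Keanu controls Larkspur.
Keanu holds 100% of Greywick, so Keanu controls Greywick.
Marlow holds 100% of Crestway, so Keanu controls Crestway.
Neither Keanu nor any entity Keanu controls holds any voting interest in Stratus.
So before the transaction, Keanu does not control Stratus.
After the purchase, Keanu holds 52% of Nordquist directly, and Mateo's stake falls to 3%.
Thornfield and Keanu together hold 20% + 52% = 72% of Nordquist, so Keanu controls Nordquist.
Nordquist holds 70% of Stratus, so Keanu controls Stratus.
Keanu did not control Stratus before and does after, so the clause is triggered.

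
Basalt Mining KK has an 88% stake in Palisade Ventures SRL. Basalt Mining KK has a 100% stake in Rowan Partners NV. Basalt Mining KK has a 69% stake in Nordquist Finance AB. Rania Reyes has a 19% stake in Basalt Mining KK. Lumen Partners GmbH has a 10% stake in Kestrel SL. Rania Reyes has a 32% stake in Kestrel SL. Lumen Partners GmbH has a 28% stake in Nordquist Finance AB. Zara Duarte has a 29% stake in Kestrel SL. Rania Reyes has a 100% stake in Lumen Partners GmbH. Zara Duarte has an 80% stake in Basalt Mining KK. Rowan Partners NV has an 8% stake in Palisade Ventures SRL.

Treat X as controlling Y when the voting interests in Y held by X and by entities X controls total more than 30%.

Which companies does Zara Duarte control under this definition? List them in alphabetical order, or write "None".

Basalt Mining KK, Nordquist Finance AB, Palisade Ventures SRL, Rowan Partners NV

Zara holds 80% of Basalt, so Zara controls Basalt.
Basalt holds 100% of Rowan, so Zara controls Rowan.
Basalt and Rowan together hold 88% + 8% = 96% of Palisade, so Zara controls Palisade.
Basalt holds 69% of Nordquist, so Zara controls Nordquist.
No other company's threshold is met.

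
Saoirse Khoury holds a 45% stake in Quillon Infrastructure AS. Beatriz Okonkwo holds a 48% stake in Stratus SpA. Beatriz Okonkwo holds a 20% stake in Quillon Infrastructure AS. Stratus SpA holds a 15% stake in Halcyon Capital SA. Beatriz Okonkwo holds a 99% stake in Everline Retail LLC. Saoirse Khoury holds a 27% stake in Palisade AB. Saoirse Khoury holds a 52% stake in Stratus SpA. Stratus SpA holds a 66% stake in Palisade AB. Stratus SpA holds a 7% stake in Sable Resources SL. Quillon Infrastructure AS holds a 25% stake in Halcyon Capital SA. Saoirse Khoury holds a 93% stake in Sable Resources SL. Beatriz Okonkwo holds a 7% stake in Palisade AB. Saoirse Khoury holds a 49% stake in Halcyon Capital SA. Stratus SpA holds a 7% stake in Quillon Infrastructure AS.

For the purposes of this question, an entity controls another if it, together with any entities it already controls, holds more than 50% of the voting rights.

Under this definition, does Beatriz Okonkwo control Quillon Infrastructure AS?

No

Beatriz holds 99% of Everline, so Beatriz controls Everline.
In Quillon, Beatriz's side holds only 20%, not > 50%.
So Beatriz does not control Quillon.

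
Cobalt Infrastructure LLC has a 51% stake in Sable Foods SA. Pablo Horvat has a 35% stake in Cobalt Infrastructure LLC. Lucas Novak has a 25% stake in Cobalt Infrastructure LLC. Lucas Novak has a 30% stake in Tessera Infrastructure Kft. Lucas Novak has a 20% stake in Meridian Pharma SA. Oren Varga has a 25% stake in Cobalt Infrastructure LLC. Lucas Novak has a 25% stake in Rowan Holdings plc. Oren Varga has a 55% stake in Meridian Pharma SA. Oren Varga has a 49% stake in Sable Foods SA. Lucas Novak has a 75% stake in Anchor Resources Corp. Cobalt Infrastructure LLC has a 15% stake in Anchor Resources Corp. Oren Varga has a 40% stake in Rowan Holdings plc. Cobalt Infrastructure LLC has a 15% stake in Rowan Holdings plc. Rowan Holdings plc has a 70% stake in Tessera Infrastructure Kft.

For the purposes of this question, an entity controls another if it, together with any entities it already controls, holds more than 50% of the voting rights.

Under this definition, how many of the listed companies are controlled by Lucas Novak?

1

Lucas holds 75% of Anchor, so Lucas controls Anchor.
No other company's threshold is met.
Lucas controls 1 company.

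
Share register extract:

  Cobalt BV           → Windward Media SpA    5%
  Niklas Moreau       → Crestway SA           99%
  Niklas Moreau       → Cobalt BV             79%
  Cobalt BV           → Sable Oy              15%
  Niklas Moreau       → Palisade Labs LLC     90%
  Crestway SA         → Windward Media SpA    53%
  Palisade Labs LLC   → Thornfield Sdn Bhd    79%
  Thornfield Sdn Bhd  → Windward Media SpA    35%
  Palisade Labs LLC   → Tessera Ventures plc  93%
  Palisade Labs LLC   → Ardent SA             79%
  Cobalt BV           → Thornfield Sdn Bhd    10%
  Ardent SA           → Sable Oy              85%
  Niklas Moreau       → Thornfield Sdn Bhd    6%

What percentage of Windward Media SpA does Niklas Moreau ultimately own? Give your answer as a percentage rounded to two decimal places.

86.17%

Niklas reaches Windward along 5 paths.
Via Cobalt → Thornfield: 79% × 10% × 35% = 2.765%.
Via Palisade → Thornfield: 90% × 79% × 35% = 24.885%.
Via Thornfield: 6% × 35% = 2.1%.
Via Cobalt: 79% × 5% = 3.95%.
Via Crestway: 99% × 53% = 52.47%.
Total: 2.765% + 24.885% + 2.1% + 3.95% + 52.47% = 86.17%.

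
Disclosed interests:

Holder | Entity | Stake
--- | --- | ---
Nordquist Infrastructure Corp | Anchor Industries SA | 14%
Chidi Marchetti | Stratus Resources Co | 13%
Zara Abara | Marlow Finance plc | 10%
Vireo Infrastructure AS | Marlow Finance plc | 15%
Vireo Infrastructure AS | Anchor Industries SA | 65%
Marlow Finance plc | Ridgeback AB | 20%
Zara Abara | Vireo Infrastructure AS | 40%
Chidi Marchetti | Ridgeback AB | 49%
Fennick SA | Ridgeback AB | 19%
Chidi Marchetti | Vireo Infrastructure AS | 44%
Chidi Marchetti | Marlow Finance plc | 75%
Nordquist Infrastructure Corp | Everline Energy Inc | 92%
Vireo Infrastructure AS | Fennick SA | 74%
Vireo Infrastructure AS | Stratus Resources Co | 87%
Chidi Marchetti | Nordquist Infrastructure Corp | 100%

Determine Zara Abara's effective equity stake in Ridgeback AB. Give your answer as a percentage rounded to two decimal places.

8.82%

Zara reaches Ridgeback along 3 paths.
Via Vireo → Fennick: 40% × 74% × 19% = 5.624%.
Via Marlow: 10% × 20% = 2%.
Via Vireo → Marlow: 40% × 15% × 20% = 1.2%.
Total: 5.624% + 2% + 1.2% = 8.824%.
Rounded: 8.82%.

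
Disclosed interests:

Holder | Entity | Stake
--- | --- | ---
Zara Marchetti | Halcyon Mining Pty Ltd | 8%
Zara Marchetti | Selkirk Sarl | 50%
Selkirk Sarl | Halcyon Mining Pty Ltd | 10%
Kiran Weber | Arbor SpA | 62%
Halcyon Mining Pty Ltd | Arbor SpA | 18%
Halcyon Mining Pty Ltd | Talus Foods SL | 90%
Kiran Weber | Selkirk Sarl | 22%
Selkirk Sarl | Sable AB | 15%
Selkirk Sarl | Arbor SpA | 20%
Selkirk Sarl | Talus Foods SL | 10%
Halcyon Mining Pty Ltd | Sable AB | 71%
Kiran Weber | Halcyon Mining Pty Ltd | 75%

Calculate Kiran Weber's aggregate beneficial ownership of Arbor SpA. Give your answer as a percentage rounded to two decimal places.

Kiran reaches Arbor along 4 paths.
Via Halcyon: 75% × 18% = 13.5%.
Via Selkirk → Halcyon: 22% × 10% × 18% = 0.396%.
Via Selkirk: 22% × 20% = 4.4%.
Direct stake: 62% = 62%.
Total: 13.5% + 0.396% + 4.4% + 62% = 80.296%.
Rounded: 80.30%.

80.30%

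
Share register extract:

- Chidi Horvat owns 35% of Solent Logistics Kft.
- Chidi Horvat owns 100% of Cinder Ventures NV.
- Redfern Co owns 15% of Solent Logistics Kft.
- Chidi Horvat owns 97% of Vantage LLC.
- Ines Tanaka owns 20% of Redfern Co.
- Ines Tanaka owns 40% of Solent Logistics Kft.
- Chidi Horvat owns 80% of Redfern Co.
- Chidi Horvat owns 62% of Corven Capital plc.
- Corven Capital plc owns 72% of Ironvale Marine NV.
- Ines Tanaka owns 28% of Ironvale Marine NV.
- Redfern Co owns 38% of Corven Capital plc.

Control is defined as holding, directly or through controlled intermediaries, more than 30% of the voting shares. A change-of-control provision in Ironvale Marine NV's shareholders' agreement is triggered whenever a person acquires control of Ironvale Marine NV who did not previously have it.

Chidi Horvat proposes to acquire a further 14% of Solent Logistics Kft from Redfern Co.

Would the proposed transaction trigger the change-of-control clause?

No

The purchase adds only to Chidi's holdings (Redfern's stake shrinks), so Chidi is the only person who could newly come to control Ironvale.
Chidi holds 80% of Redfern, so Chidi controls Redfern.
Redfern and Chidi together hold 38% + 62% = 100% of Corven, so Chidi controls Corven.
Corven holds 72% of Ironvale, so Chidi controls Ironvale.
So Chidi already controls Ironvale before the transaction.
After the purchase, Chidi's direct stake in Solent rises to 35% + 14% = 49%, and Redfern's stake falls to 1%.
Chidi controlled Ironvale already, so this is not a new person acquiring control; every other person's position is unchanged or reduced.
No new person acquires control, so the clause is not triggered.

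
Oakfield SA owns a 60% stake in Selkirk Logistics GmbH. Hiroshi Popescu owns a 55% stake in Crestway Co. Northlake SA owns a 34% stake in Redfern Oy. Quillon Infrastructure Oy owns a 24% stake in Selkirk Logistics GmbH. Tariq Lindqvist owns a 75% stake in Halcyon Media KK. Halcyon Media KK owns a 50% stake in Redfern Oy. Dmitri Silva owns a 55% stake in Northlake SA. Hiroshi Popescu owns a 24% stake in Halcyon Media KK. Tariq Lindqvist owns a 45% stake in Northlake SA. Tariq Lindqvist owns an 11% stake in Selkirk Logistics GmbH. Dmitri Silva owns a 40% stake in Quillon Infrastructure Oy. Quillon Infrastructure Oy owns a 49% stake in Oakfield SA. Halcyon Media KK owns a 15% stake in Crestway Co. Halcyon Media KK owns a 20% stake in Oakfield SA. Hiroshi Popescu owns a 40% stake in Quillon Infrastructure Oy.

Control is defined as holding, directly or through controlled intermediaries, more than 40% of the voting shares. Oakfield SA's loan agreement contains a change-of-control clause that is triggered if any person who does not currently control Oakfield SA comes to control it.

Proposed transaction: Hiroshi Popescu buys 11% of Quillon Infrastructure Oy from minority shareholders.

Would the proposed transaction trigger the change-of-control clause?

The purchase changes only Hiroshi's holdings, so Hiroshi is the only person who could newly come to control Oakfield.
Hiroshi holds 55% of Crestway, so Hiroshi controls Crestway.
Neither Hiroshi nor any entity Hiroshi controls holds any voting interest in Oakfield.
So before the transaction, Hiroshi does not control Oakfield.
After the purchase, Hiroshi's direct stake in Quillon rises to 40% + 11% = 51%.
Hiroshi holds 51% of Quillon, so Hiroshi controls Quillon.
Quillon holds 49% of Oakfield, so Hiroshi controls Oakfield.
Hiroshi did not control Oakfield before and does after, so the clause is triggered.

Yes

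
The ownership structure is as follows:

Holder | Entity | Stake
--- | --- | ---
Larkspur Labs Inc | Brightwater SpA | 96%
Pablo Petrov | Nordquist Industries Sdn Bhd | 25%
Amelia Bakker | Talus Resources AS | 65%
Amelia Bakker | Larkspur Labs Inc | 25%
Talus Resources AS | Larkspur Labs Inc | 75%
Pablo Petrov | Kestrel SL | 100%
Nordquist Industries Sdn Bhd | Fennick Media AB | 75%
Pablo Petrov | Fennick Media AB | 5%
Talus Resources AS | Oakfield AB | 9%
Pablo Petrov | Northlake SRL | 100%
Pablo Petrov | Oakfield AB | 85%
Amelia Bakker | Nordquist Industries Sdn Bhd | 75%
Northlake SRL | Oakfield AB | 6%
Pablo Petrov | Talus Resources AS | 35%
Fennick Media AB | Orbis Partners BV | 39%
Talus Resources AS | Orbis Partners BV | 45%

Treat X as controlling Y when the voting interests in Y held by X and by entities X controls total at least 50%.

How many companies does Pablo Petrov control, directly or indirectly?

Pablo holds 100% of Northlake, so Pablo controls Northlake.
Pablo holds 100% of Kestrel, so Pablo controls Kestrel.
Pablo and Northlake together hold 85% + 6% = 91% of Oakfield, so Pablo controls Oakfield.
No other company's threshold is met.
Pablo controls 3 companies.

3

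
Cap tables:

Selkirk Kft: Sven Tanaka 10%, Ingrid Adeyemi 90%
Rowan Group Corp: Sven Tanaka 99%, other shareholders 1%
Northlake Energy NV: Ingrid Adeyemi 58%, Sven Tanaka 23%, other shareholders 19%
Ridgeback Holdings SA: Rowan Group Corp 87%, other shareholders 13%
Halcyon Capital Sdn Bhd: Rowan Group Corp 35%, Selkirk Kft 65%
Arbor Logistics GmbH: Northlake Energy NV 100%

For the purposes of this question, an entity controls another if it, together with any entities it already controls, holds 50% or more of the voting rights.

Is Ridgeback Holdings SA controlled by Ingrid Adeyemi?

Ingrid holds 90% of Selkirk, so Ingrid controls Selkirk.
Ingrid holds 58% of Northlake, so Ingrid controls Northlake.
Selkirk holds 65% of Halcyon, so Ingrid controls Halcyon.
Northlake holds 100% of Arbor, so Ingrid controls Arbor.
Neither Ingrid nor any entity Ingrid controls holds any voting interest in Ridgeback.
So Ingrid does not control Ridgeback.

No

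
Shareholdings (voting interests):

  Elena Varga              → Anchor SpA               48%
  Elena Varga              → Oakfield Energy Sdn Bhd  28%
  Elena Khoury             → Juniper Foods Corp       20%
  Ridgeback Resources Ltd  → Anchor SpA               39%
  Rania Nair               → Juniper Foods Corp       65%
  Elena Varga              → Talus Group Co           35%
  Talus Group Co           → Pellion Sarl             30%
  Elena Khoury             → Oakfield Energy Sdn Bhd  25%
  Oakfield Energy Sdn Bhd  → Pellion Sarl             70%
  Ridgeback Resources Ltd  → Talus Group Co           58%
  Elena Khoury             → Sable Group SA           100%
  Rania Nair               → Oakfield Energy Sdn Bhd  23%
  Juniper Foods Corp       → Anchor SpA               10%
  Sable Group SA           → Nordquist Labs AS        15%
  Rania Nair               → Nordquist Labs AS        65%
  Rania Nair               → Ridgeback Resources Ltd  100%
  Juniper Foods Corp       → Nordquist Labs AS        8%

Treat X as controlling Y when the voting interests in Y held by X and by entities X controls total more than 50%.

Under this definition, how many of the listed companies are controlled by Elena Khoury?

1

Elena Khoury holds 100% of Sable, so Elena Khoury controls Sable.
No other company's threshold is met.
Elena Khoury controls 1 company.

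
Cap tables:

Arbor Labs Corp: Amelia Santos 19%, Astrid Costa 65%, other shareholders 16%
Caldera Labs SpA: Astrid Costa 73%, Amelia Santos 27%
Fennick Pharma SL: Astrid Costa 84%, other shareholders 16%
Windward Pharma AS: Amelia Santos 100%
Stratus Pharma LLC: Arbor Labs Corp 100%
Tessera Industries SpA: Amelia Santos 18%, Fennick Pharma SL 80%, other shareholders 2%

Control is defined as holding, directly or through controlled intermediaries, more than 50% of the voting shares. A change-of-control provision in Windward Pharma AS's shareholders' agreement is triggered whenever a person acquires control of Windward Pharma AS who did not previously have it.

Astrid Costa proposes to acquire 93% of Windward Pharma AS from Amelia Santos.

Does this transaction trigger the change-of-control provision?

The purchase adds only to Astrid's holdings (Amelia's stake shrinks), so Astrid is the only person who could newly come to control Windward.
Astrid holds 65% of Arbor, so Astrid controls Arbor.
Astrid holds 73% of Caldera, so Astrid controls Caldera.
Astrid holds 84% of Fennick, so Astrid controls Fennick.
Arbor holds 100% of Stratus, so Astrid controls Stratus.
Fennick holds 80% of Tessera, so Astrid controls Tessera.
Neither Astrid nor any entity Astrid controls holds any voting interest in Windward.
So before the transaction, Astrid does not control Windward.
After the purchase, Astrid holds 93% of Windward directly, and Amelia's stake falls to 7%.
Astrid holds 93% of Windward, so Astrid controls Windward.
Astrid did not control Windward before and does after, so the clause is triggered.

Yes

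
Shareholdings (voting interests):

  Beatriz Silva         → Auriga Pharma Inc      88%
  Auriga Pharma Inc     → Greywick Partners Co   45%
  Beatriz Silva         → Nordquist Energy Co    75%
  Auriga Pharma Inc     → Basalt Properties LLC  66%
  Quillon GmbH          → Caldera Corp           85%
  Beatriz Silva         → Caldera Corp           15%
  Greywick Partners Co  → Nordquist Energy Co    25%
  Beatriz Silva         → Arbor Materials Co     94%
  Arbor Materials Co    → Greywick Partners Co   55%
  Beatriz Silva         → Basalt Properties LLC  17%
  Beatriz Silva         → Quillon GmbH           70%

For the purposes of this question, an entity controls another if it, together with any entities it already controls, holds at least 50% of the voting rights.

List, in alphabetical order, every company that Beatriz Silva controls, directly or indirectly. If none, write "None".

Beatriz holds 88% of Auriga, so Beatriz controls Auriga.
Beatriz holds 94% of Arbor, so Beatriz controls Arbor.
Beatriz holds 70% of Quillon, so Beatriz controls Quillon.
Auriga and Arbor together hold 45% + 55% = 100% of Greywick, so Beatriz controls Greywick.
Auriga and Beatriz together hold 66% + 17% = 83% of Basalt, so Beatriz controls Basalt.
Beatriz and Greywick together hold 75% + 25% = 100% of Nordquist, so Beatriz controls Nordquist.
Beatriz and Quillon together hold 15% + 85% = 100% of Caldera, so Beatriz controls Caldera.

Arbor Materials Co, Auriga Pharma Inc, Basalt Properties LLC, Caldera Corp, Greywick Partners Co, Nordquist Energy Co, Quillon GmbH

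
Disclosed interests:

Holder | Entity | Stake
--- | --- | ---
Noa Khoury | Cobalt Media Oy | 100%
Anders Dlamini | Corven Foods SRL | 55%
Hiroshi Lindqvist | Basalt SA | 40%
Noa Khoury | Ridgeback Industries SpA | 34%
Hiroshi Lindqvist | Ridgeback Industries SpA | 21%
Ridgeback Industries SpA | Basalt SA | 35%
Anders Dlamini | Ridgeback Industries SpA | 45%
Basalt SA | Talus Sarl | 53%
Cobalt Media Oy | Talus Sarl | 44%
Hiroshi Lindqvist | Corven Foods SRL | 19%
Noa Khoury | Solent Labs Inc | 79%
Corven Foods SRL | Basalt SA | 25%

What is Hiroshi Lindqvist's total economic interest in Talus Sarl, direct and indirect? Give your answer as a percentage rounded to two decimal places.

Hiroshi reaches Talus along 3 paths.
Via Corven → Basalt: 19% × 25% × 53% = 2.5175%.
Via Basalt: 40% × 53% = 21.2%.
Via Ridgeback → Basalt: 21% × 35% × 53% = 3.8955%.
Total: 2.5175% + 21.2% + 3.8955% = 27.613%.
Rounded: 27.61%.

27.61%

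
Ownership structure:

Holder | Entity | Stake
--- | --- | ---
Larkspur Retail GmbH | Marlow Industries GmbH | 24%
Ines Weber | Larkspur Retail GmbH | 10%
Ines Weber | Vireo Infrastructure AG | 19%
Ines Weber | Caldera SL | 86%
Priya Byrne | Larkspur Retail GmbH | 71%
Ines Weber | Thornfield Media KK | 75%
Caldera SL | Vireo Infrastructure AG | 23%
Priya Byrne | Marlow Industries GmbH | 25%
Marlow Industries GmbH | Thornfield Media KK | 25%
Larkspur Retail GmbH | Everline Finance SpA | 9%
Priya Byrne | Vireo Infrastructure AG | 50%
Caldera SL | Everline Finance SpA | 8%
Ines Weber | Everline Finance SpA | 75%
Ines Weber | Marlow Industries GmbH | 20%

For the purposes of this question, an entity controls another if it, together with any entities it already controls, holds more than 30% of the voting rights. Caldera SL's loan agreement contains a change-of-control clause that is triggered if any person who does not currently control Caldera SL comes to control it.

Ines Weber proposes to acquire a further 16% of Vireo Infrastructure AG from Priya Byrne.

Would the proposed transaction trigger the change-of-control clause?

No

The purchase adds only to Ines's holdings (Priya's stake shrinks), so Ines is the only person who could newly come to control Caldera.
Ines holds 86% of Caldera, so Ines controls Caldera.
So Ines already controls Caldera before the transaction.
After the purchase, Ines's direct stake in Vireo rises to 19% + 16% = 35%, and Priya's stake falls to 34%.
Ines controlled Caldera already, so this is not a new person acquiring control; every other person's position is unchanged or reduced.
No new person acquires control, so the clause is not triggered.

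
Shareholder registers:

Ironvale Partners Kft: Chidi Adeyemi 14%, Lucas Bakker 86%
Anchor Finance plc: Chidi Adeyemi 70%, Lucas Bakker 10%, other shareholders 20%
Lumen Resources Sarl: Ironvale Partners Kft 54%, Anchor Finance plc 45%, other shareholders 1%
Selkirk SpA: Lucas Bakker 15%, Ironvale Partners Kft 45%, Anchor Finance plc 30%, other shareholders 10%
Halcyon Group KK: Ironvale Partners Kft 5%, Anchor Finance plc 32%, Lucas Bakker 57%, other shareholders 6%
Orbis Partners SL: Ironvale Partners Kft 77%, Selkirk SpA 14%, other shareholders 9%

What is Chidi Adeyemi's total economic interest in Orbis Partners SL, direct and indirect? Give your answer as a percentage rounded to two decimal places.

Chidi reaches Orbis along 3 paths.
Via Ironvale: 14% × 77% = 10.78%.
Via Ironvale → Selkirk: 14% × 45% × 14% = 0.882%.
Via Anchor → Selkirk: 70% × 30% × 14% = 2.94%.
Total: 10.78% + 0.882% + 2.94% = 14.602%.
Rounded: 14.60%.

14.60%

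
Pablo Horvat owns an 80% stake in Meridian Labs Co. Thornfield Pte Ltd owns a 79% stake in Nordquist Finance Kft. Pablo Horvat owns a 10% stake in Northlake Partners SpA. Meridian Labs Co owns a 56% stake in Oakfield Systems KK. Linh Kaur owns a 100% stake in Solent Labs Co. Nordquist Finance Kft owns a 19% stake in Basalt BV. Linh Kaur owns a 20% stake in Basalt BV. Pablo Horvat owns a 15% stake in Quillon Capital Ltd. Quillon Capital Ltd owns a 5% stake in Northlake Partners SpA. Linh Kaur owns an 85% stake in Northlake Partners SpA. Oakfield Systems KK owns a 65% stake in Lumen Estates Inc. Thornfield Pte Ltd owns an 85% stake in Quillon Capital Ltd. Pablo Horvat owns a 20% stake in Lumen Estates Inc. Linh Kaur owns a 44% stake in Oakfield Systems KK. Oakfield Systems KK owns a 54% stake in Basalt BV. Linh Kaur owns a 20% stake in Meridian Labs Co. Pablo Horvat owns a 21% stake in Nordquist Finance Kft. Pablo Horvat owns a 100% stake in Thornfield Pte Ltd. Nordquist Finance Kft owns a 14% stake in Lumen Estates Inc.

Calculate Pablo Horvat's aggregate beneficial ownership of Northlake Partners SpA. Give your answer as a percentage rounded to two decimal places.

15.00%

Pablo reaches Northlake along 3 paths.
Via Quillon: 15% × 5% = 0.75%.
Via Thornfield → Quillon: 100% × 85% × 5% = 4.25%.
Direct stake: 10% = 10%.
Total: 0.75% + 4.25% + 10% = 15%.
Rounded: 15.00%.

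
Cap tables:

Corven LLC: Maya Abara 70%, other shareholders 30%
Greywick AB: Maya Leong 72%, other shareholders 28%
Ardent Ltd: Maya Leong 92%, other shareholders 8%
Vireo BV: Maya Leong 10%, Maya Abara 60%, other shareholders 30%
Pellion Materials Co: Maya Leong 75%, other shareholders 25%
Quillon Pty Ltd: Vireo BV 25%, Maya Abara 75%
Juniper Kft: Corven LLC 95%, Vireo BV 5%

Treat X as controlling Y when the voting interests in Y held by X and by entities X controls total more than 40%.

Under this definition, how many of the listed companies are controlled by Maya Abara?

4

Maya Abara holds 70% of Corven, so Maya Abara controls Corven.
Maya Abara holds 60% of Vireo, so Maya Abara controls Vireo.
Vireo and Maya Abara together hold 25% + 75% = 100% of Quillon, so Maya Abara controls Quillon.
Corven and Vireo together hold 95% + 5% = 100% of Juniper, so Maya Abara controls Juniper.
No other company's threshold is met.
Maya Abara controls 4 companies.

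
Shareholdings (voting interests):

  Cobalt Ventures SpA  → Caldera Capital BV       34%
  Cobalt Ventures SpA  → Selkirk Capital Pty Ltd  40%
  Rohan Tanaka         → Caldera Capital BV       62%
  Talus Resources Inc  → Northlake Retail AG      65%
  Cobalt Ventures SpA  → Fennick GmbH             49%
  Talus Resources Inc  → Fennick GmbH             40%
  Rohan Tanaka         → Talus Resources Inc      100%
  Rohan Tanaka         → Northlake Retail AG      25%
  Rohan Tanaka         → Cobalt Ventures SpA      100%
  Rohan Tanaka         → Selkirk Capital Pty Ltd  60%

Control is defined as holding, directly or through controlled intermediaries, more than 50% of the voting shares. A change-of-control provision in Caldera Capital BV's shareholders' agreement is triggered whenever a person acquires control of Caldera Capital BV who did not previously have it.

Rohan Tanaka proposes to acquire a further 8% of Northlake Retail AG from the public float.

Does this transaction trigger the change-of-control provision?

The purchase changes only Rohan's holdings, so Rohan is the only person who could newly come to control Caldera.
Rohan holds 100% of Cobalt, so Rohan controls Cobalt.
Cobalt and Rohan together hold 34% + 62% = 96% of Caldera, so Rohan controls Caldera.
So Rohan already controls Caldera before the transaction.
After the purchase, Rohan's direct stake in Northlake rises to 25% + 8% = 33%.
Rohan controlled Caldera already, so this is not a new person acquiring control; every other person's position is unchanged or reduced.
No new person acquires control, so the clause is not triggered.

No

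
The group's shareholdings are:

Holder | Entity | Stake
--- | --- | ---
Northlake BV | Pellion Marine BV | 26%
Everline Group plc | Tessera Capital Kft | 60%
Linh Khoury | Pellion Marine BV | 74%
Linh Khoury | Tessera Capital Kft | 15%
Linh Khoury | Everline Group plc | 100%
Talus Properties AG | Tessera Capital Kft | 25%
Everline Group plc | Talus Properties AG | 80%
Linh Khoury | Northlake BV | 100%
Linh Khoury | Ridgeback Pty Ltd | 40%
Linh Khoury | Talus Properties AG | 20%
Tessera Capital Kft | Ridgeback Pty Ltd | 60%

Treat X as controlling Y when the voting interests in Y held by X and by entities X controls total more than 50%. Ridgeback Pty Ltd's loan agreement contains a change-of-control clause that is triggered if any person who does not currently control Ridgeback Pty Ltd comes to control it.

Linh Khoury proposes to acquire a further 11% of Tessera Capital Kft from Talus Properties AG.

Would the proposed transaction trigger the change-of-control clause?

No

The purchase adds only to Linh's holdings (Talus's stake shrinks), so Linh is the only person who could newly come to control Ridgeback.
Linh holds 100% of Everline, so Linh controls Everline.
Everline and Linh together hold 80% + 20% = 100% of Talus, so Linh controls Talus.
Linh and Everline and Talus together hold 15% + 60% + 25% = 100% of Tessera, so Linh controls Tessera.
Tessera and Linh together hold 60% + 40% = 100% of Ridgeback, so Linh controls Ridgeback.
So Linh already controls Ridgeback before the transaction.
After the purchase, Linh's direct stake in Tessera rises to 15% + 11% = 26%, and Talus's stake falls to 14%.
Linh controlled Ridgeback already, so this is not a new person acquiring control; every other person's position is unchanged or reduced.
No new person acquires control, so the clause is not triggered.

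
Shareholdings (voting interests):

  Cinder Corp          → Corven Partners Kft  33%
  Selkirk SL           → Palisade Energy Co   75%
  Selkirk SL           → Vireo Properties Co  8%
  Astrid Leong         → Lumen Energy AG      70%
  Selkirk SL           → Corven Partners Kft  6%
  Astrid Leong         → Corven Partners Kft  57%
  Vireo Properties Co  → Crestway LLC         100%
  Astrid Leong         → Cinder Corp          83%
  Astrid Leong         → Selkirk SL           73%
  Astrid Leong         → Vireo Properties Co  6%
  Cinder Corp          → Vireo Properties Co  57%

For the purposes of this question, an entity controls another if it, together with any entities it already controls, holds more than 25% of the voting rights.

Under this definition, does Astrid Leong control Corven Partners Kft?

Yes

Astrid holds 83% of Cinder, so Astrid controls Cinder.
Astrid holds 73% of Selkirk, so Astrid controls Selkirk.
Selkirk and Astrid and Cinder together hold 6% + 57% + 33% = 96% of Corven, so Astrid controls Corven.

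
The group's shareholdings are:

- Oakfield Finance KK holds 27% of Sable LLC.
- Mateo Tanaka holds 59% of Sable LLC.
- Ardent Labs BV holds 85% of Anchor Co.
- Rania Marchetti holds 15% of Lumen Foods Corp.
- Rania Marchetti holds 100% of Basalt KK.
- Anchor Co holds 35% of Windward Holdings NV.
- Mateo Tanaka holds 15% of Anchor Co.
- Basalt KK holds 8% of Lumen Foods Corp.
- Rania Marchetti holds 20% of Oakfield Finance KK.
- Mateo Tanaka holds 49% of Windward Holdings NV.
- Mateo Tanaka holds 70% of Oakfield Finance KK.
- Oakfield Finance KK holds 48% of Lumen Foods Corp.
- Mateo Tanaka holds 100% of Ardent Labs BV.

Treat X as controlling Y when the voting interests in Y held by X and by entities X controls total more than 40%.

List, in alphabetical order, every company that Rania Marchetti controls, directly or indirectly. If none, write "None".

Rania holds 100% of Basalt, so Rania controls Basalt.
No other company's threshold is met.

Basalt KK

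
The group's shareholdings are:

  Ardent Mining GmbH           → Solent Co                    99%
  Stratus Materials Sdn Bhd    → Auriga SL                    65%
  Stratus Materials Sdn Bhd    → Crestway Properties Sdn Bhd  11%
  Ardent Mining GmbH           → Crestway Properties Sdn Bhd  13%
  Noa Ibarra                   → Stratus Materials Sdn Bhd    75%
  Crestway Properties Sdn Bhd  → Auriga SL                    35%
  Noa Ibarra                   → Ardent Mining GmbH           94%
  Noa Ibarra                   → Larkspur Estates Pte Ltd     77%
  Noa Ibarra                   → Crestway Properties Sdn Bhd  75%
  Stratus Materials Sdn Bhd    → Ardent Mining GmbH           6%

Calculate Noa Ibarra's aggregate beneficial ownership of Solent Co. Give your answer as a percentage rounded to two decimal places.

97.52%

Noa reaches Solent along 2 paths.
Via Stratus → Ardent: 75% × 6% × 99% = 4.455%.
Via Ardent: 94% × 99% = 93.06%.
Total: 4.455% + 93.06% = 97.515%.
Rounded: 97.52%.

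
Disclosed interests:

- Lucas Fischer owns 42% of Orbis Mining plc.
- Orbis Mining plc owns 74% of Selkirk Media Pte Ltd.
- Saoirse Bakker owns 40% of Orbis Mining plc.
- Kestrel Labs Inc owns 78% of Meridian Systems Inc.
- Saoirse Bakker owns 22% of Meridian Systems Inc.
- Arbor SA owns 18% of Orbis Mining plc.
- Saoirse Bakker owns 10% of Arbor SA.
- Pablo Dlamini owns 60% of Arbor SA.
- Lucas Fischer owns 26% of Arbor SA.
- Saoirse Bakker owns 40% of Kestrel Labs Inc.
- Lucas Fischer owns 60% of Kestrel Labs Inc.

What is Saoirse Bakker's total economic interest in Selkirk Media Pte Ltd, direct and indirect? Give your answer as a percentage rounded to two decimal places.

Saoirse reaches Selkirk along 2 paths.
Via Arbor → Orbis: 10% × 18% × 74% = 1.332%.
Via Orbis: 40% × 74% = 29.6%.
Total: 1.332% + 29.6% = 30.932%.
Rounded: 30.93%.

30.93%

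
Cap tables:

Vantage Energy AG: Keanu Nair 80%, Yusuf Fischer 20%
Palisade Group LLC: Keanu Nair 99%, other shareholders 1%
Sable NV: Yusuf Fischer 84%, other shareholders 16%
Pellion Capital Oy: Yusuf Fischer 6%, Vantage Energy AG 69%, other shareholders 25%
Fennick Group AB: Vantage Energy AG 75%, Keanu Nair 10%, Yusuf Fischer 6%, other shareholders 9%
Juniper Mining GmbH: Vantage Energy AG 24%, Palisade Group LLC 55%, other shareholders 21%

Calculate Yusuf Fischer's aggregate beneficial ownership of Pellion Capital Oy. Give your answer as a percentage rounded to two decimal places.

19.80%

Yusuf reaches Pellion along 2 paths.
Direct stake: 6% = 6%.
Via Vantage: 20% × 69% = 13.8%.
Total: 6% + 13.8% = 19.8%.
Rounded: 19.80%.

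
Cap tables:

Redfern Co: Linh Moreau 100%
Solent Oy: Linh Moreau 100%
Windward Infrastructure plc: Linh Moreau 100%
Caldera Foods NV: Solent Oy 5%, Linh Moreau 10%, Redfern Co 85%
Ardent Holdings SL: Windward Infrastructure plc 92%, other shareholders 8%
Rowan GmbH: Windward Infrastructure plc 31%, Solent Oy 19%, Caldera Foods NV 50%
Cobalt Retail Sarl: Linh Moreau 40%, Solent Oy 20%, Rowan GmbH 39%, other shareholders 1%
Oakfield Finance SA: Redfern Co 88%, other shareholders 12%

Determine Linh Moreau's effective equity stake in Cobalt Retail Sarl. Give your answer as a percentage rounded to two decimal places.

Linh reaches Cobalt along 7 paths.
Direct stake: 40% = 40%.
Via Solent: 100% × 20% = 20%.
Via Windward → Rowan: 100% × 31% × 39% = 12.09%.
Via Solent → Rowan: 100% × 19% × 39% = 7.41%.
Via Solent → Caldera → Rowan: 100% × 5% × 50% × 39% = 0.975%.
Via Caldera → Rowan: 10% × 50% × 39% = 1.95%.
Via Redfern → Caldera → Rowan: 100% × 85% × 50% × 39% = 16.575%.
Total: 40% + 20% + 12.09% + 7.41% + 0.975% + 1.95% + 16.575% = 99%.
Rounded: 99.00%.

99.00%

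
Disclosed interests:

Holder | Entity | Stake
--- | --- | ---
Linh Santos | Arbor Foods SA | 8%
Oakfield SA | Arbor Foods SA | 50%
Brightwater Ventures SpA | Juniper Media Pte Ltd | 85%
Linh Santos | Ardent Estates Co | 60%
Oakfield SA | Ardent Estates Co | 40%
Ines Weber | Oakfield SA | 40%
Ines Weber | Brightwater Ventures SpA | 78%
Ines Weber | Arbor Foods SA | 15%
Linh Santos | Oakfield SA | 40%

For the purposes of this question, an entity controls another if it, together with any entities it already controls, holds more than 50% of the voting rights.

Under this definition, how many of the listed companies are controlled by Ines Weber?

Ines holds 78% of Brightwater, so Ines controls Brightwater.
Brightwater holds 85% of Juniper, so Ines controls Juniper.
No other company's threshold is met.
Ines controls 2 companies.

2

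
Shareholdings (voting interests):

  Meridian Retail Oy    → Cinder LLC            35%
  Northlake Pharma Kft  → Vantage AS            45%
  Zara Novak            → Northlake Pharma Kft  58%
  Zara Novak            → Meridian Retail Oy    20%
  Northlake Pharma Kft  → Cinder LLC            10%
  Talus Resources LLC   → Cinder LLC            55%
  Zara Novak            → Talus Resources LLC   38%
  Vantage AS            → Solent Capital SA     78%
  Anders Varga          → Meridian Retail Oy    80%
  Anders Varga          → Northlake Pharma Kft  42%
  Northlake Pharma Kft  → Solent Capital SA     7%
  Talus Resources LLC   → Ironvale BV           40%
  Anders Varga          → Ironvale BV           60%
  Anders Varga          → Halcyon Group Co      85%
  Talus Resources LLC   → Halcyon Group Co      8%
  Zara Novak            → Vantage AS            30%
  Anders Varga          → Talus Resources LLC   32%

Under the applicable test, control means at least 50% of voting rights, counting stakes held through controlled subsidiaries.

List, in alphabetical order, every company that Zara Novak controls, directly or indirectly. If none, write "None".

Northlake Pharma Kft, Solent Capital SA, Vantage AS

Zara holds 58% of Northlake, so Zara controls Northlake.
Northlake and Zara together hold 45% + 30% = 75% of Vantage, so Zara controls Vantage.
Vantage and Northlake together hold 78% + 7% = 85% of Solent, so Zara controls Solent.
No other company's threshold is met.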